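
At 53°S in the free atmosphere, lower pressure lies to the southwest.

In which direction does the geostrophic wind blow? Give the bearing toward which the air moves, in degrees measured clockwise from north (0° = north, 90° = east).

135°

The pressure-gradient force points toward the southwest (bearing 225°).
Geostrophic balance: in the Southern Hemisphere the Coriolis force deflects motion to the left, so the geostrophic wind blows 90° to the left of the pressure-gradient force (low pressure on the right).
Rotating 225° by 90° counterclockwise gives 135° — the wind blows toward the southeast.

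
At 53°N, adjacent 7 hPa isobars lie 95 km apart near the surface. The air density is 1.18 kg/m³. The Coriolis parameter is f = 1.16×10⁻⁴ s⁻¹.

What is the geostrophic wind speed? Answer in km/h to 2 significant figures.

190 km/h

Pressure gradient: |∂P/∂n| = 700 Pa / 95000 m = 7.37×10⁻³ Pa/m
Geostrophic balance (pressure-gradient force = Coriolis force):
V_g = (1/(fρ)) |∂P/∂n| = 7.37×10⁻³ / (1.16×10⁻⁴ × 1.18) = 53.8 m/s
Converting: 53.8 m/s × 3.6 = 190 km/h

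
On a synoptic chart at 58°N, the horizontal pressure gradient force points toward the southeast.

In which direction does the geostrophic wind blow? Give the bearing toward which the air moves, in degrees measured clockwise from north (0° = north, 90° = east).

The pressure-gradient force points toward the southeast (bearing 135°).
Geostrophic balance: in the Northern Hemisphere the Coriolis force deflects motion to the right, so the geostrophic wind blows 90° to the right of the pressure-gradient force (low pressure on the left).
Rotating 135° by 90° clockwise gives 225° — the wind blows toward the southwest.

225°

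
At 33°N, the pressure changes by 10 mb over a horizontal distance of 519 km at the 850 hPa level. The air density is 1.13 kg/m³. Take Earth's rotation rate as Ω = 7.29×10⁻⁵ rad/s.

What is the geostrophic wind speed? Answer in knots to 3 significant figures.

Coriolis parameter at 33°N:
f = 2Ω sin φ = 2 × 7.29×10⁻⁵ × sin 33° = 7.94×10⁻⁵ s⁻¹
Pressure gradient: |∂P/∂n| = 1000 Pa / 519000 m = 1.93×10⁻³ Pa/m
Geostrophic balance (pressure-gradient force = Coriolis force):
V_g = (1/(fρ)) |∂P/∂n| = 1.93×10⁻³ / (7.94×10⁻⁵ × 1.13) = 21.5 m/s
Converting: 21.5 m/s × 1.944 = 41.7 knots

41.7 knots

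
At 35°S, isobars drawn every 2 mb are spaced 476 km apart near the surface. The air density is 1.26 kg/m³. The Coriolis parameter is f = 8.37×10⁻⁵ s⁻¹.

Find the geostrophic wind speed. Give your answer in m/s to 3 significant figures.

3.98 m/s

Pressure gradient: |∂P/∂n| = 200 Pa / 476000 m = 4.20×10⁻⁴ Pa/m
Geostrophic balance (pressure-gradient force = Coriolis force):
V_g = (1/(fρ)) |∂P/∂n| = 4.20×10⁻⁴ / (8.37×10⁻⁵ × 1.26) = 3.98 m/s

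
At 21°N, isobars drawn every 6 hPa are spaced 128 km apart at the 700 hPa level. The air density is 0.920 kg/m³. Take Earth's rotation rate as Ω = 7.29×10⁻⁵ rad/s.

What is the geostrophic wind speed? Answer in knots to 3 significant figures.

Coriolis parameter at 21°N:
f = 2Ω sin φ = 2 × 7.29×10⁻⁵ × sin 21° = 5.23×10⁻⁵ s⁻¹
Pressure gradient: |∂P/∂n| = 600 Pa / 128000 m = 4.69×10⁻³ Pa/m
Geostrophic balance (pressure-gradient force = Coriolis force):
V_g = (1/(fρ)) |∂P/∂n| = 4.69×10⁻³ / (5.23×10⁻⁵ × 0.920) = 97.5 m/s
Converting: 97.5 m/s × 1.944 = 190 knots

190 knots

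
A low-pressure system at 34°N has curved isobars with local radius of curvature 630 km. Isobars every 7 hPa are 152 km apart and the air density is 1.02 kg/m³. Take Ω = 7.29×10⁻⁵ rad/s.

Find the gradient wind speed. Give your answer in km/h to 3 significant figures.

Coriolis parameter at 34°N:
f = 2Ω sin φ = 2 × 7.29×10⁻⁵ × sin 34° = 8.15×10⁻⁵ s⁻¹
Pressure gradient: |∂P/∂n| = 700 Pa / 152000 m = 4.61×10⁻³ Pa/m
Geostrophic speed: V_g = |∂P/∂n|/(fρ) = 4.61×10⁻³/(8.15×10⁻⁵ × 1.02) = 55.4 m/s
Around a low, centrifugal force acts outward with Coriolis, so pressure-gradient force balances both:
(1/ρ)|∂P/∂n| = fV + V²/R  →  V² + fR·V − fR·V_g = 0
With fR = 8.15×10⁻⁵ × 630×10³ m = 51.4 m/s:
V = [−fR + √((fR)² + 4 fR V_g)]/2 = [−51.4 + √(51.4² + 4×51.4×55.4)]/2 = 33.5 m/s
Subgeostrophic (V < V_g = 55.4 m/s), as expected around a low.
Converting: 33.5 m/s × 3.6 = 121 km/h

121 km/h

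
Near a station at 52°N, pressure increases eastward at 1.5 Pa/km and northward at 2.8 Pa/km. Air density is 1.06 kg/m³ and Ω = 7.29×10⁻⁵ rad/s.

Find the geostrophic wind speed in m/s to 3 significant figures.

Coriolis parameter at 52°N:
f = 2Ω sin φ = 2 × 7.29×10⁻⁵ × sin 52° = 1.15×10⁻⁴ s⁻¹
Component geostrophic relations (x east, y north):
u_g = −(1/(fρ)) ∂P/∂y,  v_g = (1/(fρ)) ∂P/∂x
u_g = −(2.8×10⁻³)/(1.15×10⁻⁴ × 1.06) = −23.0 m/s;  v_g = (1.5×10⁻³)/(1.15×10⁻⁴ × 1.06) = 12.3 m/s
|V_g| = √(u_g² + v_g²) = 26.1 m/s

26.1 m/s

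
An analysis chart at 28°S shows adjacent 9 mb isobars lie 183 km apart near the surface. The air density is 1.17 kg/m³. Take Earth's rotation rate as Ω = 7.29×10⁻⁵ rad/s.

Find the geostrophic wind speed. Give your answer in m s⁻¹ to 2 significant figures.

Coriolis parameter at 28°S:
f = 2Ω sin φ = 2 × 7.29×10⁻⁵ × sin 28° = 6.84×10⁻⁵ s⁻¹
Pressure gradient: |∂P/∂n| = 900 Pa / 183000 m = 4.92×10⁻³ Pa/m
Geostrophic balance (pressure-gradient force = Coriolis force):
V_g = (1/(fρ)) |∂P/∂n| = 4.92×10⁻³ / (6.84×10⁻⁵ × 1.17) = 61.4 m/s

61 m s⁻¹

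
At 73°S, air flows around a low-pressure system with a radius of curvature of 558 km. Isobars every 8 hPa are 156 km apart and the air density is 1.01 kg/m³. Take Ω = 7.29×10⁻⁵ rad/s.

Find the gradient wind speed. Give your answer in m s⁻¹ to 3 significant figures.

Coriolis parameter at 73°S:
f = 2Ω sin φ = 2 × 7.29×10⁻⁵ × sin 73° = 1.39×10⁻⁴ s⁻¹
Pressure gradient: |∂P/∂n| = 800 Pa / 156000 m = 5.13×10⁻³ Pa/m
Geostrophic speed: V_g = |∂P/∂n|/(fρ) = 5.13×10⁻³/(1.39×10⁻⁴ × 1.01) = 36.4 m/s
Around a low, centrifugal force acts outward with Coriolis, so pressure-gradient force balances both:
(1/ρ)|∂P/∂n| = fV + V²/R  →  V² + fR·V − fR·V_g = 0
With fR = 1.39×10⁻⁴ × 558×10³ m = 77.8 m/s:
V = [−fR + √((fR)² + 4 fR V_g)]/2 = [−77.8 + √(77.8² + 4×77.8×36.4)]/2 = 27 m/s
Subgeostrophic (V < V_g = 36.4 m/s), as expected around a low.

27.0 m s⁻¹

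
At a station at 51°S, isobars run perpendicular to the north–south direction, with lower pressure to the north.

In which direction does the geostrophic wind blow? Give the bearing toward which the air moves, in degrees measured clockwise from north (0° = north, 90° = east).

270°

The pressure-gradient force points toward the north (bearing 000°).
Geostrophic balance: in the Southern Hemisphere the Coriolis force deflects motion to the left, so the geostrophic wind blows 90° to the left of the pressure-gradient force (low pressure on the right).
Rotating 000° by 90° counterclockwise gives 270° — the wind blows toward the west.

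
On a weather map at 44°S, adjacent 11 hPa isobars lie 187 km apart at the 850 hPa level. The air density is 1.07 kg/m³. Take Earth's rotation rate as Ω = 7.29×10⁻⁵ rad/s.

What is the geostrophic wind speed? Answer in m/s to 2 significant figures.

54 m/s

Coriolis parameter at 44°S:
f = 2Ω sin φ = 2 × 7.29×10⁻⁵ × sin 44° = 1.01×10⁻⁴ s⁻¹
Pressure gradient: |∂P/∂n| = 1100 Pa / 187000 m = 5.88×10⁻³ Pa/m
Geostrophic balance (pressure-gradient force = Coriolis force):
V_g = (1/(fρ)) |∂P/∂n| = 5.88×10⁻³ / (1.01×10⁻⁴ × 1.07) = 54.3 m/s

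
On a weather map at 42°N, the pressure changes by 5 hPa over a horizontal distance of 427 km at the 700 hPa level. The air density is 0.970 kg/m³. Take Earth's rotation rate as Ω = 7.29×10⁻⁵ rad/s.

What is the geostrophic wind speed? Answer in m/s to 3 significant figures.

12.4 m/s

Coriolis parameter at 42°N:
f = 2Ω sin φ = 2 × 7.29×10⁻⁵ × sin 42° = 9.76×10⁻⁵ s⁻¹
Pressure gradient: |∂P/∂n| = 500 Pa / 427000 m = 1.17×10⁻³ Pa/m
Geostrophic balance (pressure-gradient force = Coriolis force):
V_g = (1/(fρ)) |∂P/∂n| = 1.17×10⁻³ / (9.76×10⁻⁵ × 0.970) = 12.4 m/s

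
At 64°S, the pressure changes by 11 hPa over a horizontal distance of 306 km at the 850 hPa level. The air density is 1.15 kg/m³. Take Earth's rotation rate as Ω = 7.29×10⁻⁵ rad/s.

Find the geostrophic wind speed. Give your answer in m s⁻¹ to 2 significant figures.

Coriolis parameter at 64°S:
f = 2Ω sin φ = 2 × 7.29×10⁻⁵ × sin 64° = 1.31×10⁻⁴ s⁻¹
Pressure gradient: |∂P/∂n| = 1100 Pa / 306000 m = 3.59×10⁻³ Pa/m
Geostrophic balance (pressure-gradient force = Coriolis force):
V_g = (1/(fρ)) |∂P/∂n| = 3.59×10⁻³ / (1.31×10⁻⁴ × 1.15) = 23.9 m/s

24 m s⁻¹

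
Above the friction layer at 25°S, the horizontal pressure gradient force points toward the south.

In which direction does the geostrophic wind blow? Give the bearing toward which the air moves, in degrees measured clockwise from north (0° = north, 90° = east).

090°

The pressure-gradient force points toward the south (bearing 180°).
Geostrophic balance: in the Southern Hemisphere the Coriolis force deflects motion to the left, so the geostrophic wind blows 90° to the left of the pressure-gradient force (low pressure on the right).
Rotating 180° by 90° counterclockwise gives 090° — the wind blows toward the east.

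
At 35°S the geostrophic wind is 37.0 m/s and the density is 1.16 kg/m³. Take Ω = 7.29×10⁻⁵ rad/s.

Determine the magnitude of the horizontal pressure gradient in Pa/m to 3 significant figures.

3.59×10⁻³ Pa/m

Coriolis parameter at 35°S:
f = 2Ω sin φ = 2 × 7.29×10⁻⁵ × sin 35° = 8.36×10⁻⁵ s⁻¹
Geostrophic balance rearranged: |∂P/∂n| = f ρ V_g
|∂P/∂n| = 8.36×10⁻⁵ × 1.16 × 37.0 = 3.59×10⁻³ Pa/m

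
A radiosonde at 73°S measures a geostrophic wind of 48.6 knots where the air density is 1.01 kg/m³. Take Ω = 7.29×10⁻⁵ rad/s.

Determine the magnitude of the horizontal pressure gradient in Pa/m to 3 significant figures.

3.52×10⁻³ Pa/m

Coriolis parameter at 73°S:
f = 2Ω sin φ = 2 × 7.29×10⁻⁵ × sin 73° = 1.39×10⁻⁴ s⁻¹
Wind speed in SI: 48.6 knots = 25.0 m/s
Geostrophic balance rearranged: |∂P/∂n| = f ρ V_g
|∂P/∂n| = 1.39×10⁻⁴ × 1.01 × 25.0 = 3.52×10⁻³ Pa/m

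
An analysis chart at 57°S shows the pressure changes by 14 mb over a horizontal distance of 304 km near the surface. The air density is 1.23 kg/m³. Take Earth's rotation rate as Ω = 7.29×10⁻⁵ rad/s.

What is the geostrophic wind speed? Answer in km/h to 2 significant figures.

110 km/h

Coriolis parameter at 57°S:
f = 2Ω sin φ = 2 × 7.29×10⁻⁵ × sin 57° = 1.22×10⁻⁴ s⁻¹
Pressure gradient: |∂P/∂n| = 1400 Pa / 304000 m = 4.61×10⁻³ Pa/m
Geostrophic balance (pressure-gradient force = Coriolis force):
V_g = (1/(fρ)) |∂P/∂n| = 4.61×10⁻³ / (1.22×10⁻⁴ × 1.23) = 30.6 m/s
Converting: 30.6 m/s × 3.6 = 110 km/h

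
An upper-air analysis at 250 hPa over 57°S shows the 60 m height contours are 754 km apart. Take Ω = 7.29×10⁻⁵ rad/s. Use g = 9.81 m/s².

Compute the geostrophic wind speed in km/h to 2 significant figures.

Coriolis parameter at 57°S:
f = 2Ω sin φ = 2 × 7.29×10⁻⁵ × sin 57° = 1.22×10⁻⁴ s⁻¹
Height gradient: |∂Z/∂n| = 60 m / 754000 m = 7.96×10⁻⁵
On a pressure surface, geostrophic balance gives V_g = (g/f)|∂Z/∂n|:
V_g = 9.81 × 7.96×10⁻⁵ / 1.22×10⁻⁴ = 6.38 m/s
Converting: 6.38 m/s × 3.6 = 23 km/h

23 km/h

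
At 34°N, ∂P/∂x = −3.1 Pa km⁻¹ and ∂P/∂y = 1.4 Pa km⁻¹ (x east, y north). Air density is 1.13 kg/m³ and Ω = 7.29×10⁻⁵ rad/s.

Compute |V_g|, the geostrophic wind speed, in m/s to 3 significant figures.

36.9 m/s

Coriolis parameter at 34°N:
f = 2Ω sin φ = 2 × 7.29×10⁻⁵ × sin 34° = 8.15×10⁻⁵ s⁻¹
Component geostrophic relations (x east, y north):
u_g = −(1/(fρ)) ∂P/∂y,  v_g = (1/(fρ)) ∂P/∂x
u_g = −(1.4×10⁻³)/(8.15×10⁻⁵ × 1.13) = −15.2 m/s;  v_g = (−3.1×10⁻³)/(8.15×10⁻⁵ × 1.13) = −33.6 m/s
|V_g| = √(u_g² + v_g²) = 36.9 m/s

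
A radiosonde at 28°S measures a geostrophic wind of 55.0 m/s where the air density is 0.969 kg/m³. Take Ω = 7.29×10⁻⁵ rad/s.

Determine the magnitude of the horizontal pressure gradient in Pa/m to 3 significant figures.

3.65×10⁻³ Pa/m

Coriolis parameter at 28°S:
f = 2Ω sin φ = 2 × 7.29×10⁻⁵ × sin 28° = 6.84×10⁻⁵ s⁻¹
Geostrophic balance rearranged: |∂P/∂n| = f ρ V_g
|∂P/∂n| = 6.84×10⁻⁵ × 0.969 × 55.0 = 3.65×10⁻³ Pa/m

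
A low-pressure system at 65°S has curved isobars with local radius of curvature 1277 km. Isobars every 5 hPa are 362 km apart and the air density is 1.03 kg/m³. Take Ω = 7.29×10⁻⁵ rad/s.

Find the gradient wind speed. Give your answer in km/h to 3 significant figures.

34.6 km/h

Coriolis parameter at 65°S:
f = 2Ω sin φ = 2 × 7.29×10⁻⁵ × sin 65° = 1.32×10⁻⁴ s⁻¹
Pressure gradient: |∂P/∂n| = 500 Pa / 362000 m = 1.38×10⁻³ Pa/m
Geostrophic speed: V_g = |∂P/∂n|/(fρ) = 1.38×10⁻³/(1.32×10⁻⁴ × 1.03) = 10.1 m/s
Around a low, centrifugal force acts outward with Coriolis, so pressure-gradient force balances both:
(1/ρ)|∂P/∂n| = fV + V²/R  →  V² + fR·V − fR·V_g = 0
With fR = 1.32×10⁻⁴ × 1277×10³ m = 169 m/s:
V = [−fR + √((fR)² + 4 fR V_g)]/2 = [−169 + √(169² + 4×169×10.1)]/2 = 9.6 m/s
Subgeostrophic (V < V_g = 10.1 m/s), as expected around a low.
Converting: 9.6 m/s × 3.6 = 34.6 km/h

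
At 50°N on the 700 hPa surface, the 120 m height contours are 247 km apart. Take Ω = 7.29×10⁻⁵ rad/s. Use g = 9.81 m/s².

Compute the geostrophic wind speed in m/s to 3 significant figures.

Coriolis parameter at 50°N:
f = 2Ω sin φ = 2 × 7.29×10⁻⁵ × sin 50° = 1.12×10⁻⁴ s⁻¹
Height gradient: |∂Z/∂n| = 120 m / 247000 m = 4.86×10⁻⁴
On a pressure surface, geostrophic balance gives V_g = (g/f)|∂Z/∂n|:
V_g = 9.81 × 4.86×10⁻⁴ / 1.12×10⁻⁴ = 42.7 m/s

42.7 m/s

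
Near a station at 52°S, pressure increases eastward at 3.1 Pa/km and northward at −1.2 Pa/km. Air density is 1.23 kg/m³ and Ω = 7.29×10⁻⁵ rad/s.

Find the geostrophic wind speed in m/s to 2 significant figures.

Coriolis parameter at 52°S:
f = 2Ω sin φ = 2 × 7.29×10⁻⁵ × sin 52° = 1.15×10⁻⁴ s⁻¹
In the Southern Hemisphere f is negative: f = −1.15×10⁻⁴ s⁻¹.
Component geostrophic relations (x east, y north):
u_g = −(1/(fρ)) ∂P/∂y,  v_g = (1/(fρ)) ∂P/∂x
u_g = −(−1.2×10⁻³)/(−1.15×10⁻⁴ × 1.23) = −8.49 m/s;  v_g = (3.1×10⁻³)/(−1.15×10⁻⁴ × 1.23) = −21.9 m/s
|V_g| = √(u_g² + v_g²) = 23.5 m/s

24 m/s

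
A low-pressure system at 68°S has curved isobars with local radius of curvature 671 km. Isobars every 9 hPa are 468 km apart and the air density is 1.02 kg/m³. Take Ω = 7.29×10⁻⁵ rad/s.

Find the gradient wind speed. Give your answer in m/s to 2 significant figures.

Coriolis parameter at 68°S:
f = 2Ω sin φ = 2 × 7.29×10⁻⁵ × sin 68° = 1.35×10⁻⁴ s⁻¹
Pressure gradient: |∂P/∂n| = 900 Pa / 468000 m = 1.92×10⁻³ Pa/m
Geostrophic speed: V_g = |∂P/∂n|/(fρ) = 1.92×10⁻³/(1.35×10⁻⁴ × 1.02) = 13.9 m/s
Around a low, centrifugal force acts outward with Coriolis, so pressure-gradient force balances both:
(1/ρ)|∂P/∂n| = fV + V²/R  →  V² + fR·V − fR·V_g = 0
With fR = 1.35×10⁻⁴ × 671×10³ m = 90.7 m/s:
V = [−fR + √((fR)² + 4 fR V_g)]/2 = [−90.7 + √(90.7² + 4×90.7×13.9)]/2 = 12.3 m/s
Subgeostrophic (V < V_g = 13.9 m/s), as expected around a low.

12 m/s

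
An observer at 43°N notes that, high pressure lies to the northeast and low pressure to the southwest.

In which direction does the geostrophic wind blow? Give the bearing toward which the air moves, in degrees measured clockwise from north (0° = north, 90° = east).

315°

The pressure-gradient force points toward the southwest (bearing 225°).
Geostrophic balance: in the Northern Hemisphere the Coriolis force deflects motion to the right, so the geostrophic wind blows 90° to the right of the pressure-gradient force (low pressure on the left).
Rotating 225° by 90° clockwise gives 315° — the wind blows toward the northwest.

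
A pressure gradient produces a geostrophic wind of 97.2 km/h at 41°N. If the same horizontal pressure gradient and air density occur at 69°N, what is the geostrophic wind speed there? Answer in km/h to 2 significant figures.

With the same pressure gradient and density, V_g ∝ 1/f ∝ 1/sin φ.
V₂ = V₁ · sin φ₁ / sin φ₂ = 97.2 × sin 41° / sin 69°
V₂ = 97.2 × 0.6561/0.9336 = 68 km/h

68 km/h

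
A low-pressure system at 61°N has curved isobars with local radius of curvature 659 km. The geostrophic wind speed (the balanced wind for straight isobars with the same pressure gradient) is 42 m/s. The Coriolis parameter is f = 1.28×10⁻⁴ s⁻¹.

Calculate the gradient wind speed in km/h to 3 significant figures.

Around a low, centrifugal force acts outward with Coriolis, so pressure-gradient force balances both:
(1/ρ)|∂P/∂n| = fV + V²/R  →  V² + fR·V − fR·V_g = 0
With fR = 1.28×10⁻⁴ × 659×10³ m = 84.4 m/s:
V = [−fR + √((fR)² + 4 fR V_g)]/2 = [−84.4 + √(84.4² + 4×84.4×42)]/2 = 30.8 m/s
Subgeostrophic (V < V_g = 42 m/s), as expected around a low.
Converting: 30.8 m/s × 3.6 = 111 km/h

111 km/h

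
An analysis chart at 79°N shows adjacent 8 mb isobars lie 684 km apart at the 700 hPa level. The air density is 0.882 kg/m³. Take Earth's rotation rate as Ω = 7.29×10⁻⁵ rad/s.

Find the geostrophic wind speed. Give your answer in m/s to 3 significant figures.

Coriolis parameter at 79°N:
f = 2Ω sin φ = 2 × 7.29×10⁻⁵ × sin 79° = 1.43×10⁻⁴ s⁻¹
Pressure gradient: |∂P/∂n| = 800 Pa / 684000 m = 1.17×10⁻³ Pa/m
Geostrophic balance (pressure-gradient force = Coriolis force):
V_g = (1/(fρ)) |∂P/∂n| = 1.17×10⁻³ / (1.43×10⁻⁴ × 0.882) = 9.27 m/s

9.27 m/s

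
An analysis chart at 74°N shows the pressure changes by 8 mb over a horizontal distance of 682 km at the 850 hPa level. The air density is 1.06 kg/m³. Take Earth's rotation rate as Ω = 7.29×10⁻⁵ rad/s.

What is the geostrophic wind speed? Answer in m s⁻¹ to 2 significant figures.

Coriolis parameter at 74°N:
f = 2Ω sin φ = 2 × 7.29×10⁻⁵ × sin 74° = 1.40×10⁻⁴ s⁻¹
Pressure gradient: |∂P/∂n| = 800 Pa / 682000 m = 1.17×10⁻³ Pa/m
Geostrophic balance (pressure-gradient force = Coriolis force):
V_g = (1/(fρ)) |∂P/∂n| = 1.17×10⁻³ / (1.40×10⁻⁴ × 1.06) = 7.90 m/s

7.9 m s⁻¹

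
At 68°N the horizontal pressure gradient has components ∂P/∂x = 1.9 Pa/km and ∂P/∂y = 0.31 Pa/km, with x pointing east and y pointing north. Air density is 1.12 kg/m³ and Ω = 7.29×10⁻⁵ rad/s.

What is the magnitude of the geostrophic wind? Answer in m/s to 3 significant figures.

12.7 m/s

Coriolis parameter at 68°N:
f = 2Ω sin φ = 2 × 7.29×10⁻⁵ × sin 68° = 1.35×10⁻⁴ s⁻¹
Component geostrophic relations (x east, y north):
u_g = −(1/(fρ)) ∂P/∂y,  v_g = (1/(fρ)) ∂P/∂x
u_g = −(0.31×10⁻³)/(1.35×10⁻⁴ × 1.12) = −2.05 m/s;  v_g = (1.9×10⁻³)/(1.35×10⁻⁴ × 1.12) = 12.5 m/s
|V_g| = √(u_g² + v_g²) = 12.7 m/s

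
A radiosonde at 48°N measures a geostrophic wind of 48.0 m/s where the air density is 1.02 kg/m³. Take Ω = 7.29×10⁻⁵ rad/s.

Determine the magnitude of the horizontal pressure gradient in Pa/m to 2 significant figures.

Coriolis parameter at 48°N:
f = 2Ω sin φ = 2 × 7.29×10⁻⁵ × sin 48° = 1.08×10⁻⁴ s⁻¹
Geostrophic balance rearranged: |∂P/∂n| = f ρ V_g
|∂P/∂n| = 1.08×10⁻⁴ × 1.02 × 48.0 = 5.30×10⁻³ Pa/m

5.3×10⁻³ Pa/m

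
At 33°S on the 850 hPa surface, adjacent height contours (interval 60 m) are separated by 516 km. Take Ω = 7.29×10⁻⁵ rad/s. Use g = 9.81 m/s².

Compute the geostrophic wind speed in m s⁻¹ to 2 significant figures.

14 m s⁻¹

Coriolis parameter at 33°S:
f = 2Ω sin φ = 2 × 7.29×10⁻⁵ × sin 33° = 7.94×10⁻⁵ s⁻¹
Height gradient: |∂Z/∂n| = 60 m / 516000 m = 1.16×10⁻⁴
On a pressure surface, geostrophic balance gives V_g = (g/f)|∂Z/∂n|:
V_g = 9.81 × 1.16×10⁻⁴ / 7.94×10⁻⁵ = 14.4 m/s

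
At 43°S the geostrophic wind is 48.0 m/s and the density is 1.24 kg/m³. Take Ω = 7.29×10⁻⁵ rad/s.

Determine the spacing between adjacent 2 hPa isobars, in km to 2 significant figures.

Coriolis parameter at 43°S:
f = 2Ω sin φ = 2 × 7.29×10⁻⁵ × sin 43° = 9.94×10⁻⁵ s⁻¹
Geostrophic balance rearranged: |∂P/∂n| = f ρ V_g
|∂P/∂n| = 9.94×10⁻⁵ × 1.24 × 48.0 = 5.92×10⁻³ Pa/m
Isobar spacing: Δn = ΔP/|∂P/∂n| = 200 Pa / 5.92×10⁻³ Pa/m = 33793 m ≈ 34 km

34 km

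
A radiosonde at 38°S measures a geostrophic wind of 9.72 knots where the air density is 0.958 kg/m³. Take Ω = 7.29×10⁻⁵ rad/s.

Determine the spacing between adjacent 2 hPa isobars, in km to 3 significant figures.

465 km

Coriolis parameter at 38°S:
f = 2Ω sin φ = 2 × 7.29×10⁻⁵ × sin 38° = 8.98×10⁻⁵ s⁻¹
Wind speed in SI: 9.72 knots = 5.00 m/s
Geostrophic balance rearranged: |∂P/∂n| = f ρ V_g
|∂P/∂n| = 8.98×10⁻⁵ × 0.958 × 5.00 = 4.30×10⁻⁴ Pa/m
Isobar spacing: Δn = ΔP/|∂P/∂n| = 200 Pa / 4.30×10⁻⁴ Pa/m = 465115 m ≈ 465 km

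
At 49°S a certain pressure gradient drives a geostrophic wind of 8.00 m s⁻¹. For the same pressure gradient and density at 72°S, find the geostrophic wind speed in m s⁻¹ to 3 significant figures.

With the same pressure gradient and density, V_g ∝ 1/f ∝ 1/sin φ.
V₂ = V₁ · sin φ₁ / sin φ₂ = 8.00 × sin 49° / sin 72°
V₂ = 8.00 × 0.7547/0.9511 = 6.35 m s⁻¹

6.35 m s⁻¹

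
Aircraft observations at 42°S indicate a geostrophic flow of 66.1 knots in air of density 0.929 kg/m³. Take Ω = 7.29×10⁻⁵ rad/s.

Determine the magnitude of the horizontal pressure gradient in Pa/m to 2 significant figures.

Coriolis parameter at 42°S:
f = 2Ω sin φ = 2 × 7.29×10⁻⁵ × sin 42° = 9.76×10⁻⁵ s⁻¹
Wind speed in SI: 66.1 knots = 34.0 m/s
Geostrophic balance rearranged: |∂P/∂n| = f ρ V_g
|∂P/∂n| = 9.76×10⁻⁵ × 0.929 × 34.0 = 3.08×10⁻³ Pa/m

3.1×10⁻³ Pa/m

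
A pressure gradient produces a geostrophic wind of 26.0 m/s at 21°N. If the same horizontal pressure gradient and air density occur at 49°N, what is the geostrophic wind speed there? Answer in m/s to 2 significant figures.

12 m/s

With the same pressure gradient and density, V_g ∝ 1/f ∝ 1/sin φ.
V₂ = V₁ · sin φ₁ / sin φ₂ = 26.0 × sin 21° / sin 49°
V₂ = 26.0 × 0.3584/0.7547 = 12 m/s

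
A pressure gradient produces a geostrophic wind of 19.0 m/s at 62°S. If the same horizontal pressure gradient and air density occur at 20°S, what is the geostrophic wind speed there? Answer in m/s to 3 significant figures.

With the same pressure gradient and density, V_g ∝ 1/f ∝ 1/sin φ.
V₂ = V₁ · sin φ₁ / sin φ₂ = 19.0 × sin 62° / sin 20°
V₂ = 19.0 × 0.8829/0.3420 = 49.0 m/s

49.0 m/s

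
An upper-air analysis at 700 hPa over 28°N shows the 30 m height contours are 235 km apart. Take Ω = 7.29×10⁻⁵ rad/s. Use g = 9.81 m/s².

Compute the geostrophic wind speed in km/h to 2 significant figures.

Coriolis parameter at 28°N:
f = 2Ω sin φ = 2 × 7.29×10⁻⁵ × sin 28° = 6.84×10⁻⁵ s⁻¹
Height gradient: |∂Z/∂n| = 30 m / 235000 m = 1.28×10⁻⁴
On a pressure surface, geostrophic balance gives V_g = (g/f)|∂Z/∂n|:
V_g = 9.81 × 1.28×10⁻⁴ / 6.84×10⁻⁵ = 18.3 m/s
Converting: 18.3 m/s × 3.6 = 66 km/h

66 km/h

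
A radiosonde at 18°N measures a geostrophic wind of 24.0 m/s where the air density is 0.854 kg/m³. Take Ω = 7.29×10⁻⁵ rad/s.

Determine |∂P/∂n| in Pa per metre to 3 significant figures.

9.23×10⁻⁴ Pa/m

Coriolis parameter at 18°N:
f = 2Ω sin φ = 2 × 7.29×10⁻⁵ × sin 18° = 4.51×10⁻⁵ s⁻¹
Geostrophic balance rearranged: |∂P/∂n| = f ρ V_g
|∂P/∂n| = 4.51×10⁻⁵ × 0.854 × 24.0 = 9.23×10⁻⁴ Pa/m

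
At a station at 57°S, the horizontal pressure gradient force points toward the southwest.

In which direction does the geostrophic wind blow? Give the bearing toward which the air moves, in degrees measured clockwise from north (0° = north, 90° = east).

135°

The pressure-gradient force points toward the southwest (bearing 225°).
Geostrophic balance: in the Southern Hemisphere the Coriolis force deflects motion to the left, so the geostrophic wind blows 90° to the left of the pressure-gradient force (low pressure on the right).
Rotating 225° by 90° counterclockwise gives 135° — the wind blows toward the southeast.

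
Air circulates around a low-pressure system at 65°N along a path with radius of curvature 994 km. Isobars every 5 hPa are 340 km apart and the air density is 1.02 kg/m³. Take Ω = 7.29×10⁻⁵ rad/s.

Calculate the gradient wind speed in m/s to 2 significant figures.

10 m/s

Coriolis parameter at 65°N:
f = 2Ω sin φ = 2 × 7.29×10⁻⁵ × sin 65° = 1.32×10⁻⁴ s⁻¹
Pressure gradient: |∂P/∂n| = 500 Pa / 340000 m = 1.47×10⁻³ Pa/m
Geostrophic speed: V_g = |∂P/∂n|/(fρ) = 1.47×10⁻³/(1.32×10⁻⁴ × 1.02) = 10.9 m/s
Around a low, centrifugal force acts outward with Coriolis, so pressure-gradient force balances both:
(1/ρ)|∂P/∂n| = fV + V²/R  →  V² + fR·V − fR·V_g = 0
With fR = 1.32×10⁻⁴ × 994×10³ m = 131 m/s:
V = [−fR + √((fR)² + 4 fR V_g)]/2 = [−131 + √(131² + 4×131×10.9)]/2 = 10.1 m/s
Subgeostrophic (V < V_g = 10.9 m/s), as expected around a low.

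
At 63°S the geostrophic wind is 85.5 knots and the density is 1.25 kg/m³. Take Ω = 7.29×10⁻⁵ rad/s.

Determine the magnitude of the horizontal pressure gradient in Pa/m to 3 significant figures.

Coriolis parameter at 63°S:
f = 2Ω sin φ = 2 × 7.29×10⁻⁵ × sin 63° = 1.30×10⁻⁴ s⁻¹
Wind speed in SI: 85.5 knots = 44.0 m/s
Geostrophic balance rearranged: |∂P/∂n| = f ρ V_g
|∂P/∂n| = 1.30×10⁻⁴ × 1.25 × 44.0 = 7.14×10⁻³ Pa/m

7.14×10⁻³ Pa/m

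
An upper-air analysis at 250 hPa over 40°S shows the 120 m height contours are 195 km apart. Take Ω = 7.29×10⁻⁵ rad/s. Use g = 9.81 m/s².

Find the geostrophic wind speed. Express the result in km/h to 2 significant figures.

Coriolis parameter at 40°S:
f = 2Ω sin φ = 2 × 7.29×10⁻⁵ × sin 40° = 9.37×10⁻⁵ s⁻¹
Height gradient: |∂Z/∂n| = 120 m / 195000 m = 6.15×10⁻⁴
On a pressure surface, geostrophic balance gives V_g = (g/f)|∂Z/∂n|:
V_g = 9.81 × 6.15×10⁻⁴ / 9.37×10⁻⁵ = 64.4 m/s
Converting: 64.4 m/s × 3.6 = 230 km/h

230 km/h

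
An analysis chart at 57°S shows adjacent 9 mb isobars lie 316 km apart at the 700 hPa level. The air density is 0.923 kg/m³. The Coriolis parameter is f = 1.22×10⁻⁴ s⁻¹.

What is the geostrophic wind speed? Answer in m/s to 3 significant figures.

25.3 m/s

Pressure gradient: |∂P/∂n| = 900 Pa / 316000 m = 2.85×10⁻³ Pa/m
Geostrophic balance (pressure-gradient force = Coriolis force):
V_g = (1/(fρ)) |∂P/∂n| = 2.85×10⁻³ / (1.22×10⁻⁴ × 0.923) = 25.3 m/s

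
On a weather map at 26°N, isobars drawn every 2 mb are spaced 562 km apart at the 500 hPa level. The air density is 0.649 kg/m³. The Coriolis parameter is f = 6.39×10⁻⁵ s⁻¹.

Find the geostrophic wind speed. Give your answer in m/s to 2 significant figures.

8.6 m/s

Pressure gradient: |∂P/∂n| = 200 Pa / 562000 m = 3.56×10⁻⁴ Pa/m
Geostrophic balance (pressure-gradient force = Coriolis force):
V_g = (1/(fρ)) |∂P/∂n| = 3.56×10⁻⁴ / (6.39×10⁻⁵ × 0.649) = 8.58 m/s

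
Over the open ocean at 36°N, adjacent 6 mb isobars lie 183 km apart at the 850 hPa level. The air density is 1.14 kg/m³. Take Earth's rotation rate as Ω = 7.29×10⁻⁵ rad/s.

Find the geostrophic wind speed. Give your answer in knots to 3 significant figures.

Coriolis parameter at 36°N:
f = 2Ω sin φ = 2 × 7.29×10⁻⁵ × sin 36° = 8.57×10⁻⁵ s⁻¹
Pressure gradient: |∂P/∂n| = 600 Pa / 183000 m = 3.28×10⁻³ Pa/m
Geostrophic balance (pressure-gradient force = Coriolis force):
V_g = (1/(fρ)) |∂P/∂n| = 3.28×10⁻³ / (8.57×10⁻⁵ × 1.14) = 33.6 m/s
Converting: 33.6 m/s × 1.944 = 65.2 knots

65.2 knots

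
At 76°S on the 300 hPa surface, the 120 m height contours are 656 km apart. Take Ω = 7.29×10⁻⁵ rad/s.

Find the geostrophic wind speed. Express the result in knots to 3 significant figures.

24.7 knots

Coriolis parameter at 76°S:
f = 2Ω sin φ = 2 × 7.29×10⁻⁵ × sin 76° = 1.41×10⁻⁴ s⁻¹
Height gradient: |∂Z/∂n| = 120 m / 656000 m = 1.83×10⁻⁴
On a pressure surface, geostrophic balance gives V_g = (g/f)|∂Z/∂n|:
V_g = 9.81 × 1.83×10⁻⁴ / 1.41×10⁻⁴ = 12.7 m/s
Converting: 12.7 m/s × 1.944 = 24.7 knots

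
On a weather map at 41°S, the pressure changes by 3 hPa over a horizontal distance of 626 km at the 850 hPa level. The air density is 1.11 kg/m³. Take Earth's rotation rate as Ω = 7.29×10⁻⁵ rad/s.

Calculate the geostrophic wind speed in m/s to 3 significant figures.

4.51 m/s

Coriolis parameter at 41°S:
f = 2Ω sin φ = 2 × 7.29×10⁻⁵ × sin 41° = 9.57×10⁻⁵ s⁻¹
Pressure gradient: |∂P/∂n| = 300 Pa / 626000 m = 4.79×10⁻⁴ Pa/m
Geostrophic balance (pressure-gradient force = Coriolis force):
V_g = (1/(fρ)) |∂P/∂n| = 4.79×10⁻⁴ / (9.57×10⁻⁵ × 1.11) = 4.51 m/s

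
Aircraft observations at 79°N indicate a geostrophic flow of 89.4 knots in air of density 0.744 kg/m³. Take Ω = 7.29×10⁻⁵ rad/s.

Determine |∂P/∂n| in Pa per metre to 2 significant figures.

4.9×10⁻³ Pa/m

Coriolis parameter at 79°N:
f = 2Ω sin φ = 2 × 7.29×10⁻⁵ × sin 79° = 1.43×10⁻⁴ s⁻¹
Wind speed in SI: 89.4 knots = 46.0 m/s
Geostrophic balance rearranged: |∂P/∂n| = f ρ V_g
|∂P/∂n| = 1.43×10⁻⁴ × 0.744 × 46.0 = 4.90×10⁻³ Pa/m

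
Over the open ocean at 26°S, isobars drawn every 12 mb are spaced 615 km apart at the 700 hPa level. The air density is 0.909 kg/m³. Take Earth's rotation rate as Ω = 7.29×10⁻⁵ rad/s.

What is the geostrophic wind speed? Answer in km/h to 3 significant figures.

Coriolis parameter at 26°S:
f = 2Ω sin φ = 2 × 7.29×10⁻⁵ × sin 26° = 6.39×10⁻⁵ s⁻¹
Pressure gradient: |∂P/∂n| = 1200 Pa / 615000 m = 1.95×10⁻³ Pa/m
Geostrophic balance (pressure-gradient force = Coriolis force):
V_g = (1/(fρ)) |∂P/∂n| = 1.95×10⁻³ / (6.39×10⁻⁵ × 0.909) = 33.6 m/s
Converting: 33.6 m/s × 3.6 = 121 km/h

121 km/h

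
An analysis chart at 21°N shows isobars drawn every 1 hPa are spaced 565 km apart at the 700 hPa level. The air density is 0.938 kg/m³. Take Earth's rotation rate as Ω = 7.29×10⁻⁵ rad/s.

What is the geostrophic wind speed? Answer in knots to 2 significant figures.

Coriolis parameter at 21°N:
f = 2Ω sin φ = 2 × 7.29×10⁻⁵ × sin 21° = 5.23×10⁻⁵ s⁻¹
Pressure gradient: |∂P/∂n| = 100 Pa / 565000 m = 1.77×10⁻⁴ Pa/m
Geostrophic balance (pressure-gradient force = Coriolis force):
V_g = (1/(fρ)) |∂P/∂n| = 1.77×10⁻⁴ / (5.23×10⁻⁵ × 0.938) = 3.61 m/s
Converting: 3.61 m/s × 1.944 = 7.0 knots

7.0 knots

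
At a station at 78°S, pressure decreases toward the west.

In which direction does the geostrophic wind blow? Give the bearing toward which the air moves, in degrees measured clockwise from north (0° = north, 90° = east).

The pressure-gradient force points toward the west (bearing 270°).
Geostrophic balance: in the Southern Hemisphere the Coriolis force deflects motion to the left, so the geostrophic wind blows 90° to the left of the pressure-gradient force (low pressure on the right).
Rotating 270° by 90° counterclockwise gives 180° — the wind blows toward the south.

180°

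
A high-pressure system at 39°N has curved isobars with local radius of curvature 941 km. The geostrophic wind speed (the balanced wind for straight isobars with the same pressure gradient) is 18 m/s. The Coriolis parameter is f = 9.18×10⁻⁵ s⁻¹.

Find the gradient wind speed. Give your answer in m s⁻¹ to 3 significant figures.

Around a high, pressure-gradient force acts outward with centrifugal, so Coriolis balances both:
fV = (1/ρ)|∂P/∂n| + V²/R  →  V² − fR·V + fR·V_g = 0
With fR = 9.18×10⁻⁵ × 941×10³ m = 86.4 m/s:
V = [fR − √((fR)² − 4 fR V_g)]/2 = [86.4 − √(86.4² − 4×86.4×18)]/2 = 25.6 m/s
Supergeostrophic (V > V_g = 18 m/s), as expected around a high.

25.6 m s⁻¹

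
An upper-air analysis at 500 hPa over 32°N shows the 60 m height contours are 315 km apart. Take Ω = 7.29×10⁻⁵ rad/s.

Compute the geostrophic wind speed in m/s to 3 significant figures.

24.2 m/s

Coriolis parameter at 32°N:
f = 2Ω sin φ = 2 × 7.29×10⁻⁵ × sin 32° = 7.73×10⁻⁵ s⁻¹
Height gradient: |∂Z/∂n| = 60 m / 315000 m = 1.90×10⁻⁴
On a pressure surface, geostrophic balance gives V_g = (g/f)|∂Z/∂n|:
V_g = 9.81 × 1.90×10⁻⁴ / 7.73×10⁻⁵ = 24.2 m/s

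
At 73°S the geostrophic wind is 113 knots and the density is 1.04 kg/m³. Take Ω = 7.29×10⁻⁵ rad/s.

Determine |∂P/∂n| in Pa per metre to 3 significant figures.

8.43×10⁻³ Pa/m

Coriolis parameter at 73°S:
f = 2Ω sin φ = 2 × 7.29×10⁻⁵ × sin 73° = 1.39×10⁻⁴ s⁻¹
Wind speed in SI: 113 knots = 58.1 m/s
Geostrophic balance rearranged: |∂P/∂n| = f ρ V_g
|∂P/∂n| = 1.39×10⁻⁴ × 1.04 × 58.1 = 8.43×10⁻³ Pa/m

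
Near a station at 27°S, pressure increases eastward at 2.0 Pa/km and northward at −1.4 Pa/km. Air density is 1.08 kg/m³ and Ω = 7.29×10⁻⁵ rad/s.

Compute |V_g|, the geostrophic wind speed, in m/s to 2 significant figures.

Coriolis parameter at 27°S:
f = 2Ω sin φ = 2 × 7.29×10⁻⁵ × sin 27° = 6.62×10⁻⁵ s⁻¹
In the Southern Hemisphere f is negative: f = −6.62×10⁻⁵ s⁻¹.
Component geostrophic relations (x east, y north):
u_g = −(1/(fρ)) ∂P/∂y,  v_g = (1/(fρ)) ∂P/∂x
u_g = −(−1.4×10⁻³)/(−6.62×10⁻⁵ × 1.08) = −19.6 m/s;  v_g = (2.0×10⁻³)/(−6.62×10⁻⁵ × 1.08) = −28.0 m/s
|V_g| = √(u_g² + v_g²) = 34.2 m/s

34 m/s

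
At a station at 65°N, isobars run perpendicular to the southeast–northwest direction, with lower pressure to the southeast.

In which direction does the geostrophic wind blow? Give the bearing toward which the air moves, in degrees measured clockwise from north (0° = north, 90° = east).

The pressure-gradient force points toward the southeast (bearing 135°).
Geostrophic balance: in the Northern Hemisphere the Coriolis force deflects motion to the right, so the geostrophic wind blows 90° to the right of the pressure-gradient force (low pressure on the left).
Rotating 135° by 90° clockwise gives 225° — the wind blows toward the southwest.

225°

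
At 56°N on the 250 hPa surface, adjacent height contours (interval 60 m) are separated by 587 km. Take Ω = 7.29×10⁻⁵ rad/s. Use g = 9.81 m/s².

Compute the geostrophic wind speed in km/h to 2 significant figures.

Coriolis parameter at 56°N:
f = 2Ω sin φ = 2 × 7.29×10⁻⁵ × sin 56° = 1.21×10⁻⁴ s⁻¹
Height gradient: |∂Z/∂n| = 60 m / 587000 m = 1.02×10⁻⁴
On a pressure surface, geostrophic balance gives V_g = (g/f)|∂Z/∂n|:
V_g = 9.81 × 1.02×10⁻⁴ / 1.21×10⁻⁴ = 8.30 m/s
Converting: 8.30 m/s × 3.6 = 30 km/h

30 km/h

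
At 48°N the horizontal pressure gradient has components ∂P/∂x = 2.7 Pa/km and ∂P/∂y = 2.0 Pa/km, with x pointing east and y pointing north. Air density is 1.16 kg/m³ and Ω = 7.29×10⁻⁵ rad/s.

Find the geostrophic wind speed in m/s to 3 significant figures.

26.7 m/s

Coriolis parameter at 48°N:
f = 2Ω sin φ = 2 × 7.29×10⁻⁵ × sin 48° = 1.08×10⁻⁴ s⁻¹
Component geostrophic relations (x east, y north):
u_g = −(1/(fρ)) ∂P/∂y,  v_g = (1/(fρ)) ∂P/∂x
u_g = −(2.0×10⁻³)/(1.08×10⁻⁴ × 1.16) = −15.9 m/s;  v_g = (2.7×10⁻³)/(1.08×10⁻⁴ × 1.16) = 21.5 m/s
|V_g| = √(u_g² + v_g²) = 26.7 m/s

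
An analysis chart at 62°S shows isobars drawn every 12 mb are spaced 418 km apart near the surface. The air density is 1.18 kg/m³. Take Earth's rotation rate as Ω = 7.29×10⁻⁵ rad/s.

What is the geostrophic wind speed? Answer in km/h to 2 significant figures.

68 km/h

Coriolis parameter at 62°S:
f = 2Ω sin φ = 2 × 7.29×10⁻⁵ × sin 62° = 1.29×10⁻⁴ s⁻¹
Pressure gradient: |∂P/∂n| = 1200 Pa / 418000 m = 2.87×10⁻³ Pa/m
Geostrophic balance (pressure-gradient force = Coriolis force):
V_g = (1/(fρ)) |∂P/∂n| = 2.87×10⁻³ / (1.29×10⁻⁴ × 1.18) = 18.9 m/s
Converting: 18.9 m/s × 3.6 = 68 km/h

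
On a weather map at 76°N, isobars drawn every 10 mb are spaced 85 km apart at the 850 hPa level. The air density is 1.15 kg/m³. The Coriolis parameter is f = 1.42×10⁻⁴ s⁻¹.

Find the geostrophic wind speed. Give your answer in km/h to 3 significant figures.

Pressure gradient: |∂P/∂n| = 1000 Pa / 85000 m = 1.18×10⁻² Pa/m
Geostrophic balance (pressure-gradient force = Coriolis force):
V_g = (1/(fρ)) |∂P/∂n| = 1.18×10⁻² / (1.42×10⁻⁴ × 1.15) = 72.0 m/s
Converting: 72.0 m/s × 3.6 = 259 km/h

259 km/h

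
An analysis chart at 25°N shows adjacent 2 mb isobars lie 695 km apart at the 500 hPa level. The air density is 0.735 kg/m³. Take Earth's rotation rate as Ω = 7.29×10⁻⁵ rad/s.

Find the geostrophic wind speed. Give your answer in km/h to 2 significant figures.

23 km/h

Coriolis parameter at 25°N:
f = 2Ω sin φ = 2 × 7.29×10⁻⁵ × sin 25° = 6.16×10⁻⁵ s⁻¹
Pressure gradient: |∂P/∂n| = 200 Pa / 695000 m = 2.88×10⁻⁴ Pa/m
Geostrophic balance (pressure-gradient force = Coriolis force):
V_g = (1/(fρ)) |∂P/∂n| = 2.88×10⁻⁴ / (6.16×10⁻⁵ × 0.735) = 6.35 m/s
Converting: 6.35 m/s × 3.6 = 23 km/h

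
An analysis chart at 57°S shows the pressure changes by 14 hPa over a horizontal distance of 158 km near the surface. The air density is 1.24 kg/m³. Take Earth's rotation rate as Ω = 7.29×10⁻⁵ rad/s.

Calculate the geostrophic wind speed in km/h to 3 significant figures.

Coriolis parameter at 57°S:
f = 2Ω sin φ = 2 × 7.29×10⁻⁵ × sin 57° = 1.22×10⁻⁴ s⁻¹
Pressure gradient: |∂P/∂n| = 1400 Pa / 158000 m = 8.86×10⁻³ Pa/m
Geostrophic balance (pressure-gradient force = Coriolis force):
V_g = (1/(fρ)) |∂P/∂n| = 8.86×10⁻³ / (1.22×10⁻⁴ × 1.24) = 58.4 m/s
Converting: 58.4 m/s × 3.6 = 210 km/h

210 km/h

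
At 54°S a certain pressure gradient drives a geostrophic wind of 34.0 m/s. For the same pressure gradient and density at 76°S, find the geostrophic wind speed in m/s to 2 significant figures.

28 m/s

With the same pressure gradient and density, V_g ∝ 1/f ∝ 1/sin φ.
V₂ = V₁ · sin φ₁ / sin φ₂ = 34.0 × sin 54° / sin 76°
V₂ = 34.0 × 0.8090/0.9703 = 28 m/s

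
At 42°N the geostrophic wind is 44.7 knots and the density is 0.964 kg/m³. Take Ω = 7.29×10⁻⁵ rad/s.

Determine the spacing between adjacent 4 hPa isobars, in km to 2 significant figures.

Coriolis parameter at 42°N:
f = 2Ω sin φ = 2 × 7.29×10⁻⁵ × sin 42° = 9.76×10⁻⁵ s⁻¹
Wind speed in SI: 44.7 knots = 23.0 m/s
Geostrophic balance rearranged: |∂P/∂n| = f ρ V_g
|∂P/∂n| = 9.76×10⁻⁵ × 0.964 × 23.0 = 2.16×10⁻³ Pa/m
Isobar spacing: Δn = ΔP/|∂P/∂n| = 400 Pa / 2.16×10⁻³ Pa/m = 184956 m ≈ 180 km

180 km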